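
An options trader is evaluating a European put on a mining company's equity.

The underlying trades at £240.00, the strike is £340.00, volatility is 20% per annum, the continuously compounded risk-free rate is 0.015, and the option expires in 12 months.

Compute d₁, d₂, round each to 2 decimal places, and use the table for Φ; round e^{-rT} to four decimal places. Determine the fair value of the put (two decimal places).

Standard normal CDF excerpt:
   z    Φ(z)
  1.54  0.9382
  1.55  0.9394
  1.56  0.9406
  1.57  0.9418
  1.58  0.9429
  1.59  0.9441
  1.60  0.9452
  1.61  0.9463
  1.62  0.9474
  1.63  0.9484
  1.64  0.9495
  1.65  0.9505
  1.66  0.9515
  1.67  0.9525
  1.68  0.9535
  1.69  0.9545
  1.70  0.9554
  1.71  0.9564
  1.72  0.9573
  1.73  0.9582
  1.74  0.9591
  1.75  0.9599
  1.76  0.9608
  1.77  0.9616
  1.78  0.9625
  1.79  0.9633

£96.04

σ√T = 0.2 × 1.0000 = 0.2000
d₁ = [ln(240/340) + (0.015 + 0.2²/2)·1] / 0.2000 = [-0.3483 + 0.0350] / 0.2000 = -1.5665 ⇒ -1.57
d₂ = d₁ − σ√T = -1.5665 − 0.2000 = -1.7665 ⇒ -1.77
exp(−rT) = exp(−0.015·1) = 0.9851
N(−d₂) = N(1.77) = 0.9616;  N(−d₁) = N(1.57) = 0.9418
P = 340·0.9851·0.9616 − 240·0.9418 = 322.0725 − 226.0320 = 96.0405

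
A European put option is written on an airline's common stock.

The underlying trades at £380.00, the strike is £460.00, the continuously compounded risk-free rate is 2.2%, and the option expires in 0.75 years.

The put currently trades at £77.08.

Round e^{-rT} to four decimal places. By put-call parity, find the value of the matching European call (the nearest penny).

£4.62

exp(−rT) = exp(−0.022·0.75) = 0.9836
Put-call parity: C − P = S − K·e^(−rT) = 380 − 460·0.9836 = 380 − 452.4560 = -72.4560
C = P + (C − P) = 77.08 + (-72.4560) = 4.6240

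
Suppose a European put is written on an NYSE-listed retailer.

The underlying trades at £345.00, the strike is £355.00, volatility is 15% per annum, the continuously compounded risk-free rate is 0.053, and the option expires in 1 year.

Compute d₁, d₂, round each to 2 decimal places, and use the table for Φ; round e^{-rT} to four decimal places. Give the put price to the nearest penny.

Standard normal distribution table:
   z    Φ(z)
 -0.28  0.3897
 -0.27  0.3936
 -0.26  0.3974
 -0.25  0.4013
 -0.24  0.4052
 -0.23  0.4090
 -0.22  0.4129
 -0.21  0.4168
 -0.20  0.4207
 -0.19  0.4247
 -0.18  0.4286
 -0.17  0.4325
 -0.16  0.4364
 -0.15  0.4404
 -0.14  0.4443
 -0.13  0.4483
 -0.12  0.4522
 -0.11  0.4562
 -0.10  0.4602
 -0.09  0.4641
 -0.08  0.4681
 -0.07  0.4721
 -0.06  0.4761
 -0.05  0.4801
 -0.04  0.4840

σ√T = 0.15·√1 = 0.1500
d₁ = [ln(345/355) + (0.053 + ½·0.15²)·1] / (σ√T) = (-0.0286 + 0.0643) / 0.1500 = 0.2378 ⇒ 0.24
d₂ = 0.2378 − 0.1500 = 0.0878 ⇒ 0.09
exp(−rT) = exp(−0.053·1) = 0.9484
N(−d₂) = N(-0.09) = 0.4641;  N(−d₁) = N(-0.24) = 0.4052
P = 355·0.9484·0.4641 − 345·0.4052 = 156.2541 − 139.7940 = 16.4601

£16.46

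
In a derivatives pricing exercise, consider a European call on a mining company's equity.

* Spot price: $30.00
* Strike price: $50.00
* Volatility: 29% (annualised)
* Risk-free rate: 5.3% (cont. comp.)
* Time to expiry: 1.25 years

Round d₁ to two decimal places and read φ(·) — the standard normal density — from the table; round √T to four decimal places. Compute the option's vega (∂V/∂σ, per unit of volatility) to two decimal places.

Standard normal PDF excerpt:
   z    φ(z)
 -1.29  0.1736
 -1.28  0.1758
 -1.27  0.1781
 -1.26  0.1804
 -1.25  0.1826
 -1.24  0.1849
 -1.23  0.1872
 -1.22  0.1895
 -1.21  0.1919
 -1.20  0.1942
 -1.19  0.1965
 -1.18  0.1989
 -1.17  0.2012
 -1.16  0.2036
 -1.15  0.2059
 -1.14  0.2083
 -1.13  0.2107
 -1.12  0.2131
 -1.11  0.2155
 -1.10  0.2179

T = 1.25;  σ√T = 0.3242
d₁ = [ln(30/50) + (0.053 + 0.29²/2)·1.25] / 0.3242 = [-0.5108 + 0.1188] / 0.3242 = -1.2091 which rounds to -1.21
√T = √1.25 = 1.1180
φ(d₁) = φ(-1.21) = 0.1919
vega = S·φ(d₁)·√T = 30·0.1919·1.1180 = 6.4363
(Call and put vega coincide under Black-Scholes.)

6.44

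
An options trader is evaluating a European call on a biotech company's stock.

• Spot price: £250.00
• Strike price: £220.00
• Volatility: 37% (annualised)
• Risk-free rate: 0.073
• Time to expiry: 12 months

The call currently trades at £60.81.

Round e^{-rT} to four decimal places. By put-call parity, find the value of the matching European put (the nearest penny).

£15.32

e^(−rT) = e^(−0.073·1) = 0.9296
Put-call parity: C − P = S − K·e^(−rT) = 250 − 220·0.9296 = 250 − 204.5120 = 45.4880
P = C − (C − P) = 60.81 − (45.4880) = 15.3220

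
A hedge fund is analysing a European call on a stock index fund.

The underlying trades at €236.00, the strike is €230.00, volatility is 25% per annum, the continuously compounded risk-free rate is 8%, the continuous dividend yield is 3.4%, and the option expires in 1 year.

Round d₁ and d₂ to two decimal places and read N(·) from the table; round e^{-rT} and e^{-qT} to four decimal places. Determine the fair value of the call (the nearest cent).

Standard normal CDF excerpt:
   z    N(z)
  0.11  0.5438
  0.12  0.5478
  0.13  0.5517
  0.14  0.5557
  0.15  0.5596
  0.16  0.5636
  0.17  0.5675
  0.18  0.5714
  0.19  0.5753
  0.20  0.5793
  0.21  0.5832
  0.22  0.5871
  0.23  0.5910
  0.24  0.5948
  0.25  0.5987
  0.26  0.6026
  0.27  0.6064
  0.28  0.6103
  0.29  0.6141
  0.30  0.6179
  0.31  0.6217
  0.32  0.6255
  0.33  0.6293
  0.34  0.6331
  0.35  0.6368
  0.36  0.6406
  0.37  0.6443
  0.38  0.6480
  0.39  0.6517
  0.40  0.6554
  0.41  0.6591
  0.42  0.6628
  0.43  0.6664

€30.69

σ√T = 0.25 × 1.0000 = 0.2500
d₁ = [ln(236/230) + (0.08 − 0.034 + ½·0.25²)·1] / (σ√T) = (0.0258 + 0.0772) / 0.2500 = 0.4120 → 0.41
d₂ = 0.4120 − 0.2500 = 0.1620 → 0.16
exp(−qT) = exp(−0.034·1) = 0.9666;  exp(−rT) = exp(−0.08·1) = 0.9231
C = 236·0.9666·N(0.41) − 230·0.9231·N(0.16) = 236·0.9666·0.6591 − 230·0.9231·0.5636 = 150.3523 − 119.6596 = 30.6927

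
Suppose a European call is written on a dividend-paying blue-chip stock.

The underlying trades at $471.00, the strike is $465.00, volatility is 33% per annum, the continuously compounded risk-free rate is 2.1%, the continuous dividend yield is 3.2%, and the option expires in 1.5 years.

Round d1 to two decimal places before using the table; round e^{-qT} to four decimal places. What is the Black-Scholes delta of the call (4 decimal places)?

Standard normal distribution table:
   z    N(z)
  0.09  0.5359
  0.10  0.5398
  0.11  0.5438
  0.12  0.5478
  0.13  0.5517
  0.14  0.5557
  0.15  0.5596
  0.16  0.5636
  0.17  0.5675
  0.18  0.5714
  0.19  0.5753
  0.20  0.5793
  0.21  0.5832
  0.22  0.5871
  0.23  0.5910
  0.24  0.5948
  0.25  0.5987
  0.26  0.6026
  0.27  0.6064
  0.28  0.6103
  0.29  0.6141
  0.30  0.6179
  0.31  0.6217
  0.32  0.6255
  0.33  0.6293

σ√T = 0.33·√1.5 = 0.4042
d₁ = [ln(471/465) + (0.021 − 0.032 + ½·0.33²)·1.5] / (σ√T) = (0.0128 + 0.0652) / 0.4042 = 0.1930 → 0.19
N(d₁) = N(0.19) = 0.5753
Δ_call = e^(−qT)·N(d₁) = 0.9531·0.5753 = 0.5483

0.5483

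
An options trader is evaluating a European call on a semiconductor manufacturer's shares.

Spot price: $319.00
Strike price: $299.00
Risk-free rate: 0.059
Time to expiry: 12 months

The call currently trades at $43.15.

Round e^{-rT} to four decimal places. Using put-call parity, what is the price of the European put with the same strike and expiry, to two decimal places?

$6.02

e^(−rT) = e^(−0.059·1) = 0.9427
Put-call parity: C − P = S − K·e^(−rT) = 319 − 299·0.9427 = 319 − 281.8673 = 37.1327
P = C − (C − P) = 43.15 − (37.1327) = 6.0173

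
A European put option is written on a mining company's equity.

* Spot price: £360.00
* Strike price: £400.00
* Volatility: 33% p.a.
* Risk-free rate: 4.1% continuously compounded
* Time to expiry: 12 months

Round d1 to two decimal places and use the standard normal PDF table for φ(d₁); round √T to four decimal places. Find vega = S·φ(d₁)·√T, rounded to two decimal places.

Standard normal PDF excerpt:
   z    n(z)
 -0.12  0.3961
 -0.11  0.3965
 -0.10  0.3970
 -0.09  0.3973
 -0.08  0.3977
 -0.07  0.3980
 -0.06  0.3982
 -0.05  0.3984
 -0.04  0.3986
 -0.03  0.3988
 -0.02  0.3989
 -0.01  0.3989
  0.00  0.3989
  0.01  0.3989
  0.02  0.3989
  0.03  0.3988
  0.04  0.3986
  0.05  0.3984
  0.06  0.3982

T = 1;  σ√T = 0.3300
ln(S/K) + (r + σ²/2)T = ln(360/400) + (0.041 + 0.33²/2)·1 = -0.1054 + 0.0955 = -0.0099
d₁ = -0.0099 / 0.3300 = -0.0300 → -0.03
√T = √1 = 1.0000
φ(d₁) = φ(-0.03) = 0.3988
vega = S·φ(d₁)·√T = 360·0.3988·1.0000 = 143.5680
(The call has the same vega.)

143.57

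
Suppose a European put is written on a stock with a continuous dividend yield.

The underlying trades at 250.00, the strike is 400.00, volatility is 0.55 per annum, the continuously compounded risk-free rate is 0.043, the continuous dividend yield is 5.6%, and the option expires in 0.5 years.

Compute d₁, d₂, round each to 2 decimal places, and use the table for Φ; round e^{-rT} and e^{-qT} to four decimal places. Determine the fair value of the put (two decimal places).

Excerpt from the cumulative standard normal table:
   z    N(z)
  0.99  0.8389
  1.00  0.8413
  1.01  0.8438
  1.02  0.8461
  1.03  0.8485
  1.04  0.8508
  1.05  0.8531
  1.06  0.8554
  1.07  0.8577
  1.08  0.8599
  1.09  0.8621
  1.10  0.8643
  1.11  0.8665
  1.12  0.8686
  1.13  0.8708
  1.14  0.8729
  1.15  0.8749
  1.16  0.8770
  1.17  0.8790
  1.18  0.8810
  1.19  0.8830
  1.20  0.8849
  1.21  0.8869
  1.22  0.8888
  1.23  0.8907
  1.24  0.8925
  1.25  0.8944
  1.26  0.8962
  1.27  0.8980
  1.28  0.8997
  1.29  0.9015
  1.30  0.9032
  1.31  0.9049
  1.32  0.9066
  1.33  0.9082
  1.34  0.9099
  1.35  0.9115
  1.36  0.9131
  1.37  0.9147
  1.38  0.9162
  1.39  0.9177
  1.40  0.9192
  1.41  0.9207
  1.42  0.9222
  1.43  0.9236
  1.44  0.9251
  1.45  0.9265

154.75

T = 0.5;  σ√T = 0.3889
ln(S/K) + (r − q + σ²/2)T = ln(250/400) + (0.043 − 0.056 + 0.55²/2)·0.5 = -0.4700 + 0.0691 = -0.4009
d₁ = -0.4009 / 0.3889 = -1.0308 which rounds to -1.03
d₂ = d₁ − σ√T = -1.0308 − 0.3889 = -1.4197 which rounds to -1.42
exp(−qT) = exp(−0.056·0.5) = 0.9724;  exp(−rT) = exp(−0.043·0.5) = 0.9787
N(−d₂) = N(1.42) = 0.9222;  N(−d₁) = N(1.03) = 0.8485
P = 400·0.9787·0.9222 − 250·0.9724·0.8485 = 361.0229 − 206.2704 = 154.7525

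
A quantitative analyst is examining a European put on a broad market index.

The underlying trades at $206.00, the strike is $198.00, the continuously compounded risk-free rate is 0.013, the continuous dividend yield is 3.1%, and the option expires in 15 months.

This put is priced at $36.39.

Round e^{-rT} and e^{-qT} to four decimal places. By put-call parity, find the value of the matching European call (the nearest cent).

$39.75

e^(−qT) = e^(−0.031·1.25) = 0.9620;  e^(−rT) = e^(−0.013·1.25) = 0.9839
Put-call parity: C − P = S·e^(−qT) − K·e^(−rT) = 206·0.9620 − 198·0.9839 = 198.1720 − 194.8122 = 3.3598
C = P + (C − P) = 36.39 + (3.3598) = 39.7498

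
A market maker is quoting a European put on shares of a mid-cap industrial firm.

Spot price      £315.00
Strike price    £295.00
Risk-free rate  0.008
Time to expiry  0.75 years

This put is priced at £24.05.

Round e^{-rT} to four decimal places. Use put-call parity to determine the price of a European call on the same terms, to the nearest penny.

e^(−rT) = e^(−0.008·0.75) = 0.9940
Put-call parity: C − P = S − K·e^(−rT) = 315 − 295·0.9940 = 315 − 293.2300 = 21.7700
C = P + (C − P) = 24.05 + (21.7700) = 45.8200

£45.82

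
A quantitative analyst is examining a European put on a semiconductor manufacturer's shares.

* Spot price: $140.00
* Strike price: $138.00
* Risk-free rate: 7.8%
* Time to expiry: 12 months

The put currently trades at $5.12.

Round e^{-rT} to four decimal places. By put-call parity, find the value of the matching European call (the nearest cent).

$17.47

e^(−rT) = e^(−0.078·1) = 0.9250
Put-call parity: C − P = S − K·e^(−rT) = 140 − 138·0.9250 = 140 − 127.6500 = 12.3500
C = P + (C − P) = 5.12 + (12.3500) = 17.4700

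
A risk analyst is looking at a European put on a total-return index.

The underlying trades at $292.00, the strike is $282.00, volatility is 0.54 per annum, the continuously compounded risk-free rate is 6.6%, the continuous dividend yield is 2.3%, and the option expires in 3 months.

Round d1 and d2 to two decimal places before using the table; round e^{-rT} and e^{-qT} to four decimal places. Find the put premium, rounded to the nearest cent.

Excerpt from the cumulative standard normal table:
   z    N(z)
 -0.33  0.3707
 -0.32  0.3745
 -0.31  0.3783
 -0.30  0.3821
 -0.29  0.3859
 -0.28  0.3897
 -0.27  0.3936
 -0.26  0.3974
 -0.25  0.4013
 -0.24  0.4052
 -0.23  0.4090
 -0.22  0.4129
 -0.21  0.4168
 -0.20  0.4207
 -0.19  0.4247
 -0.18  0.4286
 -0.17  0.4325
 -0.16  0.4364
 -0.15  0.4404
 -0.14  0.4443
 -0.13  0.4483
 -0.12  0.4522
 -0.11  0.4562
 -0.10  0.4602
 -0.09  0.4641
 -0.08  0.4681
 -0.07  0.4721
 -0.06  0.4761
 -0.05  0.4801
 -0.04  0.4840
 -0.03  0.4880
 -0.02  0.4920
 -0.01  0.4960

$24.42

σ√T = 0.54·√0.25 = 0.2700
d₁ = [ln(292/282) + (0.066 − 0.023 + 0.54²/2)·0.25] / 0.2700 = [0.0348 + 0.0472] / 0.2700 = 0.3039 ⇒ 0.30
d₂ = d₁ − σ√T = 0.3039 − 0.2700 = 0.0339 ⇒ 0.03
exp(−qT) = exp(−0.023·0.25) = 0.9943;  exp(−rT) = exp(−0.066·0.25) = 0.9836
N(−d₂) = N(-0.03) = 0.4880;  N(−d₁) = N(-0.30) = 0.3821
P = 282·0.9836·0.4880 − 292·0.9943·0.3821 = 135.3591 − 110.9372 = 24.4219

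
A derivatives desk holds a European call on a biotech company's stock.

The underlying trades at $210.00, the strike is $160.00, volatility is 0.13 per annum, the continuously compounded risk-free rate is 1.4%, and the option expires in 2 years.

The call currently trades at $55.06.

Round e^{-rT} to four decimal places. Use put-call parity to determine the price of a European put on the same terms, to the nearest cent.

e^(−rT) = e^(−0.014·2) = 0.9724
Put-call parity: C − P = S − K·e^(−rT) = 210 − 160·0.9724 = 210 − 155.5840 = 54.4160
P = C − (C − P) = 55.06 − (54.4160) = 0.6440

$0.64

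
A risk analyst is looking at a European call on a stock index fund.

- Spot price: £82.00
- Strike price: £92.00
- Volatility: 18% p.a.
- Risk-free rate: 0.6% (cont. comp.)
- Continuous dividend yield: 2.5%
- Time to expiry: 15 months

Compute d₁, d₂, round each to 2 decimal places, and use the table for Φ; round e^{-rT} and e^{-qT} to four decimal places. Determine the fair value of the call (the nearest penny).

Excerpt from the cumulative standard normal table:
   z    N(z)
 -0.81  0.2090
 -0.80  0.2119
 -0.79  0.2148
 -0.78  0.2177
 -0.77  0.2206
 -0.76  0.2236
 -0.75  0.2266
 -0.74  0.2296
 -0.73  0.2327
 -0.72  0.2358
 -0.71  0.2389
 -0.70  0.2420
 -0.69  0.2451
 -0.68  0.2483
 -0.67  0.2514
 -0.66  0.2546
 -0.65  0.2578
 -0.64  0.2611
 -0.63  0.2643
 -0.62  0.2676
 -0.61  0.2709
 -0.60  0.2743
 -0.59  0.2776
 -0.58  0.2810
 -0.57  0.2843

σ√T = 0.18 × 1.1180 = 0.2012
ln(S/K) + (r − q + σ²/2)T = ln(82/92) + (0.006 − 0.025 + 0.18²/2)·1.25 = -0.1151 − 0.0035 = -0.1186
d₁ = -0.1186 / 0.2012 = -0.5892 ⇒ -0.59
d₂ = d₁ − σ√T = -0.5892 − 0.2012 = -0.7904 ⇒ -0.79
exp(−qT) = exp(−0.025·1.25) = 0.9692;  exp(−rT) = exp(−0.006·1.25) = 0.9925
N(d₁) = N(-0.59) = 0.2776;  N(d₂) = N(-0.79) = 0.2148
C = 82·0.9692·0.2776 − 92·0.9925·0.2148 = 22.0621 − 19.6134 = 2.4487

£2.45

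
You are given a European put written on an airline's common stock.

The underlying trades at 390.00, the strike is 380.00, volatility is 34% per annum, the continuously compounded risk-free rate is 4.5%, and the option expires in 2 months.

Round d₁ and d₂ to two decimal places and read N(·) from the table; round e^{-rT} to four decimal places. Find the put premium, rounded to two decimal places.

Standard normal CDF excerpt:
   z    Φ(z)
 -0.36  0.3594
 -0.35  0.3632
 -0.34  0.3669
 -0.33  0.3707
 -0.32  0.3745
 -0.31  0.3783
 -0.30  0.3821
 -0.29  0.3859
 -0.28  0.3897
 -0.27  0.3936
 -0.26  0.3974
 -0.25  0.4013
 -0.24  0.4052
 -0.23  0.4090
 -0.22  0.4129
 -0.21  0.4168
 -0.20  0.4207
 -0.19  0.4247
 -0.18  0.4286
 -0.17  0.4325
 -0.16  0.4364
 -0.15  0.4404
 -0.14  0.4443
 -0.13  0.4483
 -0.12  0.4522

σ√T = 0.34·√0.1667 = 0.1388
d₁ = [ln(390/380) + (0.045 + 0.34²/2)·0.1667] / 0.1388 = [0.0260 + 0.0171] / 0.1388 = 0.3106 which rounds to 0.31
d₂ = d₁ − σ√T = 0.3106 − 0.1388 = 0.1718 which rounds to 0.17
e^(−rT) = e^(−0.045·0.1667) = 0.9925
N(−d₂) = N(-0.17) = 0.4325;  N(−d₁) = N(-0.31) = 0.3783
P = 380·0.9925·0.4325 − 390·0.3783 = 163.1174 − 147.5370 = 15.5804

15.58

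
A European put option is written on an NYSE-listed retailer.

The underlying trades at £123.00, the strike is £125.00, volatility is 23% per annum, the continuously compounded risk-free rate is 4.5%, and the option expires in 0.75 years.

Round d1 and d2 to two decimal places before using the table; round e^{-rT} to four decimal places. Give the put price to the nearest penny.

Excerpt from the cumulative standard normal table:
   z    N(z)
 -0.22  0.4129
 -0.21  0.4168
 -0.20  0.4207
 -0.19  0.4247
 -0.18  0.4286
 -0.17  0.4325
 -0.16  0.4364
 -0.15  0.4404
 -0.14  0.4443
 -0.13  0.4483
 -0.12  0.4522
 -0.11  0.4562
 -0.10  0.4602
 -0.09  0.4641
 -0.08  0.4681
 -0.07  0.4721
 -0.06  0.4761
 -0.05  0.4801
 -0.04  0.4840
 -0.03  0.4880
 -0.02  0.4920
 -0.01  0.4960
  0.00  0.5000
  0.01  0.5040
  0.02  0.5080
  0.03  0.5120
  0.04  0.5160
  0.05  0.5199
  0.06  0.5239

£8.67

σ√T = 0.23·√0.75 = 0.1992
d₁ = [ln(123/125) + (0.045 + ½·0.23²)·0.75] / (σ√T) = (-0.0161 + 0.0536) / 0.1992 = 0.1881 ≈ 0.19
d₂ = 0.1881 − 0.1992 = -0.0111 ≈ -0.01
exp(−rT) = exp(−0.045·0.75) = 0.9668
N(−d₂) = N(0.01) = 0.5040;  N(−d₁) = N(-0.19) = 0.4247
P = 125·0.9668·0.5040 − 123·0.4247 = 60.9084 − 52.2381 = 8.6703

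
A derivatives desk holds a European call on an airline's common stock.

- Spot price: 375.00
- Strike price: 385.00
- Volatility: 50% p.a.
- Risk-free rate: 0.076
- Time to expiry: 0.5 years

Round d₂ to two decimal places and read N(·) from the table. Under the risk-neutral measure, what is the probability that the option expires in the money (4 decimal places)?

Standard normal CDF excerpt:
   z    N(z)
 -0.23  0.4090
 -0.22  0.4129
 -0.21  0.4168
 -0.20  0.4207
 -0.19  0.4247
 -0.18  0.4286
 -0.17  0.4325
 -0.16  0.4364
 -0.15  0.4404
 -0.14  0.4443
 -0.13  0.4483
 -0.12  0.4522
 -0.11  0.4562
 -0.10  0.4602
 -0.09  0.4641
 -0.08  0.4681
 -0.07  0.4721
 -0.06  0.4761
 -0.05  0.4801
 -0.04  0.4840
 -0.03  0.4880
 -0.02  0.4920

σ√T = 0.5·√0.5 = 0.3536
d₁ = [ln(375/385) + (0.076 + ½·0.5²)·0.5] / (σ√T) = (-0.0263 + 0.1005) / 0.3536 = 0.2098 which rounds to 0.21
d₂ = 0.2098 − 0.3536 = -0.1437 which rounds to -0.14
Pr(exercise) under Q = N(d₂) = 0.4443

0.4443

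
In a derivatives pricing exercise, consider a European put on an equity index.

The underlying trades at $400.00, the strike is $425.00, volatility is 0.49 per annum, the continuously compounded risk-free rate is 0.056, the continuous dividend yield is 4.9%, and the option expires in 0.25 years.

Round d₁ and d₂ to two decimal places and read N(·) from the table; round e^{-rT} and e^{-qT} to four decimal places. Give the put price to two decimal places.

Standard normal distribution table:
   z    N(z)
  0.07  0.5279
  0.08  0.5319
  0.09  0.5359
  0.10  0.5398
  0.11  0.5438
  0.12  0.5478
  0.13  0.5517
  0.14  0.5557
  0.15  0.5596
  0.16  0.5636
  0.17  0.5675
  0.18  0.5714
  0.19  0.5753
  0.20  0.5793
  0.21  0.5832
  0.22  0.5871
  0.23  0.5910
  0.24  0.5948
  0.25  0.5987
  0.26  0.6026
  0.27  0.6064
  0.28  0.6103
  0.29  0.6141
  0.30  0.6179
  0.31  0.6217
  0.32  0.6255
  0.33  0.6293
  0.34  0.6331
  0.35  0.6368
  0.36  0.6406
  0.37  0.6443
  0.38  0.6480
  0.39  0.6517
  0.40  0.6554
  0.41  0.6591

σ√T = 0.49 × 0.5000 = 0.2450
d₁ = [ln(400/425) + (0.056 − 0.049 + 0.49²/2)·0.25] / 0.2450 = [-0.0606 + 0.0318] / 0.2450 = -0.1178 ⇒ -0.12
d₂ = d₁ − σ√T = -0.1178 − 0.2450 = -0.3628 ⇒ -0.36
e^(−qT) = e^(−0.049·0.25) = 0.9878;  e^(−rT) = e^(−0.056·0.25) = 0.9861
N(−d₂) = N(0.36) = 0.6406;  N(−d₁) = N(0.12) = 0.5478
P = 425·0.9861·0.6406 − 400·0.9878·0.5478 = 268.4707 − 216.4467 = 52.0239

$52.02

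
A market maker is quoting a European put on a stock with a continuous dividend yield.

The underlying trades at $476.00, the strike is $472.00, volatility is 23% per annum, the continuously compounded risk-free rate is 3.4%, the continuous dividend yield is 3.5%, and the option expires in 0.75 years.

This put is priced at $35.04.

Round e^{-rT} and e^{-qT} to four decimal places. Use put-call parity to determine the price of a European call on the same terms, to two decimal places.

exp(−qT) = exp(−0.035·0.75) = 0.9741;  exp(−rT) = exp(−0.034·0.75) = 0.9748
Put-call parity: C − P = S·e^(−qT) − K·e^(−rT) = 476·0.9741 − 472·0.9748 = 463.6716 − 460.1056 = 3.5660
C = P + (C − P) = 35.04 + (3.5660) = 38.6060

$38.61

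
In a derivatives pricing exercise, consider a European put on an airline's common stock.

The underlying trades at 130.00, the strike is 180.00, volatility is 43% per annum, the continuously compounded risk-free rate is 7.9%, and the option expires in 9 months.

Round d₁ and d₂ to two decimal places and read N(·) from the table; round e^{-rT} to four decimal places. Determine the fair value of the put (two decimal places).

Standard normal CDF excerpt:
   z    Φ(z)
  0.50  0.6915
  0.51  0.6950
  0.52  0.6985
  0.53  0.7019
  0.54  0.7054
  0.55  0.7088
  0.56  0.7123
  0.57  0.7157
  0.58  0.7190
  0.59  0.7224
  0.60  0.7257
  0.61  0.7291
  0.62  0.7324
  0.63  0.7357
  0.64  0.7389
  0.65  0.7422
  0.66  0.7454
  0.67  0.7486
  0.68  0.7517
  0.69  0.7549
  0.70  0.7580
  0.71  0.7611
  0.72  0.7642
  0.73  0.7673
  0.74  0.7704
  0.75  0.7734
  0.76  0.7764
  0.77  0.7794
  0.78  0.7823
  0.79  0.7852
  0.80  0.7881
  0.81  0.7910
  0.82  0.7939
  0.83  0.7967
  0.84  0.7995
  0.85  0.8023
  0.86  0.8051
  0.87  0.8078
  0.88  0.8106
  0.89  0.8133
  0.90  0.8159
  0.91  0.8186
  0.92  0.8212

47.17

T = 0.75;  σ√T = 0.3724
d₁ = [ln(130/180) + (0.079 + 0.43²/2)·0.75] / 0.3724 = [-0.3254 + 0.1286] / 0.3724 = -0.5286 → -0.53
d₂ = d₁ − σ√T = -0.5286 − 0.3724 = -0.9010 → -0.90
exp(−rT) = exp(−0.079·0.75) = 0.9425
N(−d₂) = N(0.90) = 0.8159;  N(−d₁) = N(0.53) = 0.7019
P = 180·0.9425·0.8159 − 130·0.7019 = 138.4174 − 91.2470 = 47.1704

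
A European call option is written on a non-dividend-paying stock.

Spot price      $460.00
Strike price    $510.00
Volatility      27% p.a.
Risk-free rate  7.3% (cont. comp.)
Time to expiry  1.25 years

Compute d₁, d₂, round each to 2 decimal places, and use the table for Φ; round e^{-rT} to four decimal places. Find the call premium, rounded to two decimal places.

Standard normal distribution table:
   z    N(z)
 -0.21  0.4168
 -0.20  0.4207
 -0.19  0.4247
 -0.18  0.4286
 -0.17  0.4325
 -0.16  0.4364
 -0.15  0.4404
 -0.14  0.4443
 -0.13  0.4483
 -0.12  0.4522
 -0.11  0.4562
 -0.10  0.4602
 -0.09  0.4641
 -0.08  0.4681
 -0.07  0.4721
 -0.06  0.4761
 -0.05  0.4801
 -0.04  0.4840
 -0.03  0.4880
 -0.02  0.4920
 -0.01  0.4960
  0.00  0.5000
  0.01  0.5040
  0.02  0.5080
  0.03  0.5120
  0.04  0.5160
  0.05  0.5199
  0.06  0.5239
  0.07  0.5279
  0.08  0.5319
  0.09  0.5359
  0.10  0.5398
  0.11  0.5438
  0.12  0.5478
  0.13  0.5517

$52.44

σ√T = 0.27·√1.25 = 0.3019
d₁ = [ln(460/510) + (0.073 + 0.27²/2)·1.25] / 0.3019 = [-0.1032 + 0.1368] / 0.3019 = 0.1114 ⇒ 0.11
d₂ = d₁ − σ√T = 0.1114 − 0.3019 = -0.1905 ⇒ -0.19
exp(−rT) = exp(−0.073·1.25) = 0.9128
C = 460·N(0.11) − 510·0.9128·N(-0.19) = 460·0.5438 − 510·0.9128·0.4247 = 250.1480 − 197.7097 = 52.4383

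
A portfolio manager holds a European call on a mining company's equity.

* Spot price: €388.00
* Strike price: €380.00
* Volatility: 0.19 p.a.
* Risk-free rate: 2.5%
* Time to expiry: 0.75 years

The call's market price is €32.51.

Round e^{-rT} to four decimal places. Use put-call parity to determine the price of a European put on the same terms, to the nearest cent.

€17.44

e^(−rT) = e^(−0.025·0.75) = 0.9814
Put-call parity: C − P = S − K·e^(−rT) = 388 − 380·0.9814 = 388 − 372.9320 = 15.0680
P = C − (C − P) = 32.51 − (15.0680) = 17.4420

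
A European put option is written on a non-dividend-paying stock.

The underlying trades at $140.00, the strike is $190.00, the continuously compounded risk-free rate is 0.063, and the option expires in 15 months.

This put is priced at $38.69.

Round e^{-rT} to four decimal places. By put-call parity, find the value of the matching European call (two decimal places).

exp(−rT) = exp(−0.063·1.25) = 0.9243
Put-call parity: C − P = S − K·e^(−rT) = 140 − 190·0.9243 = 140 − 175.6170 = -35.6170
C = P + (C − P) = 38.69 + (-35.6170) = 3.0730

$3.07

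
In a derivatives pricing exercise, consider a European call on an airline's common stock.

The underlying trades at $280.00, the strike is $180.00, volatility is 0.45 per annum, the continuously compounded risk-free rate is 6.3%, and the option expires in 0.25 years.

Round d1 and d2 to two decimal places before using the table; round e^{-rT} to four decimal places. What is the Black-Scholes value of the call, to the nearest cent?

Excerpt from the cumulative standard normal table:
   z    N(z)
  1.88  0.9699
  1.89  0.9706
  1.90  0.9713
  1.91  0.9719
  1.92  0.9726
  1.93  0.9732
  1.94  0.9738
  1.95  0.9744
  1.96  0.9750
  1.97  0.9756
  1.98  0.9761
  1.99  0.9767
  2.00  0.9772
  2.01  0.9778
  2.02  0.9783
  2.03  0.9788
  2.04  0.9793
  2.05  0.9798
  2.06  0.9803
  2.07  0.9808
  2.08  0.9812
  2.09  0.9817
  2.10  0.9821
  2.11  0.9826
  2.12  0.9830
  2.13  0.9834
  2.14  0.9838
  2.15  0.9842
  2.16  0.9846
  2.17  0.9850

$103.24

σ√T = 0.45·√0.25 = 0.2250
d₁ = [ln(280/180) + (0.063 + 0.45²/2)·0.25] / 0.2250 = [0.4418 + 0.0411] / 0.2250 = 2.1462 ≈ 2.15
d₂ = d₁ − σ√T = 2.1462 − 0.2250 = 1.9212 ≈ 1.92
exp(−rT) = exp(−0.063·0.25) = 0.9844
N(d₁) = N(2.15) = 0.9842;  N(d₂) = N(1.92) = 0.9726
C = 280·0.9842 − 180·0.9844·0.9726 = 275.5760 − 172.3369 = 103.2391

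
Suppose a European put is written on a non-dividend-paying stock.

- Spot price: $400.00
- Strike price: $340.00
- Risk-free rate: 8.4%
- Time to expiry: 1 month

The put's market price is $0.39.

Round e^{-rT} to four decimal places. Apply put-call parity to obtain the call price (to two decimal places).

$62.77

e^(−rT) = e^(−0.084·0.08333) = 0.9930
Put-call parity: C − P = S − K·e^(−rT) = 400 − 340·0.9930 = 400 − 337.6200 = 62.3800
C = P + (C − P) = 0.39 + (62.3800) = 62.7700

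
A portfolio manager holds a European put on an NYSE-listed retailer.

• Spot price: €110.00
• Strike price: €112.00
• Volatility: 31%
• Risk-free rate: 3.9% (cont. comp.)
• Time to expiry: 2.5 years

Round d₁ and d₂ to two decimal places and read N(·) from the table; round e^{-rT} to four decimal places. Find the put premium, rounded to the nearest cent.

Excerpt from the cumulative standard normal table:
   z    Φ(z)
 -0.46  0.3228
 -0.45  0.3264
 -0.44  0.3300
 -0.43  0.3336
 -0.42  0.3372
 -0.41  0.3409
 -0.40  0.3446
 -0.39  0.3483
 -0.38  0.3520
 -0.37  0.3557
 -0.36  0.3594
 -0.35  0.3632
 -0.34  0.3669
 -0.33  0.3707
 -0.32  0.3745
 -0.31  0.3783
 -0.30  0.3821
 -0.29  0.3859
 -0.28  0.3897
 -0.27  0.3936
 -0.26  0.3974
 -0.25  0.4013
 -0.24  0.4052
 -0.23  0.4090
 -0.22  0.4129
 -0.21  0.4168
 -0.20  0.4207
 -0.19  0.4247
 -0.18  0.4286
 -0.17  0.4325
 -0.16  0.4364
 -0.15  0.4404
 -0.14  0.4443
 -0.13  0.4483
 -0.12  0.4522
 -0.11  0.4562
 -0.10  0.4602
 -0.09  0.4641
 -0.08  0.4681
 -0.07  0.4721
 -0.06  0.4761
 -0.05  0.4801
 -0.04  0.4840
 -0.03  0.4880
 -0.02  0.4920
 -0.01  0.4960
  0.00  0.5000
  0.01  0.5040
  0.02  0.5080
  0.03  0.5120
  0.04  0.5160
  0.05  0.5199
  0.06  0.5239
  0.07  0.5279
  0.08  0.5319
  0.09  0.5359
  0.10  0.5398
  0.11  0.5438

€16.54

σ√T = 0.31 × 1.5811 = 0.4902
d₁ = [ln(110/112) + (0.039 + ½·0.31²)·2.5] / (σ√T) = (-0.0180 + 0.2176) / 0.4902 = 0.4072 which rounds to 0.41
d₂ = 0.4072 − 0.4902 = -0.0829 which rounds to -0.08
exp(−rT) = exp(−0.039·2.5) = 0.9071
N(−d₂) = N(0.08) = 0.5319;  N(−d₁) = N(-0.41) = 0.3409
P = 112·0.9071·0.5319 − 110·0.3409 = 54.0385 − 37.4990 = 16.5395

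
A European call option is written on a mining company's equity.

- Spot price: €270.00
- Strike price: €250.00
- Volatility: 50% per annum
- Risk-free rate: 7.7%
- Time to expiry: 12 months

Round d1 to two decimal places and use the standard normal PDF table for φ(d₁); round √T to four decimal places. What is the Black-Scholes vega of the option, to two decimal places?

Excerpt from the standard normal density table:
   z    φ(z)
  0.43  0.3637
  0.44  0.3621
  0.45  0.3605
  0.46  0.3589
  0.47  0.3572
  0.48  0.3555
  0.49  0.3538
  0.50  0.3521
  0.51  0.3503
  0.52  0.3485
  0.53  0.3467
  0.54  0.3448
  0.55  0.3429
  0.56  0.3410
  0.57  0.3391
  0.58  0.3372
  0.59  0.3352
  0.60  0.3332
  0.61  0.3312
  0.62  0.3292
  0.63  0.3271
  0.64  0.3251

T = 1;  σ√T = 0.5000
d₁ = [ln(270/250) + (0.077 + ½·0.5²)·1] / (σ√T) = (0.0770 + 0.2020) / 0.5000 = 0.5579 which rounds to 0.56
√T = √1 = 1.0000
φ(d₁) = φ(0.56) = 0.3410
vega = S·φ(d₁)·√T = 270·0.3410·1.0000 = 92.0700
(Call and put vega coincide under Black-Scholes.)

92.07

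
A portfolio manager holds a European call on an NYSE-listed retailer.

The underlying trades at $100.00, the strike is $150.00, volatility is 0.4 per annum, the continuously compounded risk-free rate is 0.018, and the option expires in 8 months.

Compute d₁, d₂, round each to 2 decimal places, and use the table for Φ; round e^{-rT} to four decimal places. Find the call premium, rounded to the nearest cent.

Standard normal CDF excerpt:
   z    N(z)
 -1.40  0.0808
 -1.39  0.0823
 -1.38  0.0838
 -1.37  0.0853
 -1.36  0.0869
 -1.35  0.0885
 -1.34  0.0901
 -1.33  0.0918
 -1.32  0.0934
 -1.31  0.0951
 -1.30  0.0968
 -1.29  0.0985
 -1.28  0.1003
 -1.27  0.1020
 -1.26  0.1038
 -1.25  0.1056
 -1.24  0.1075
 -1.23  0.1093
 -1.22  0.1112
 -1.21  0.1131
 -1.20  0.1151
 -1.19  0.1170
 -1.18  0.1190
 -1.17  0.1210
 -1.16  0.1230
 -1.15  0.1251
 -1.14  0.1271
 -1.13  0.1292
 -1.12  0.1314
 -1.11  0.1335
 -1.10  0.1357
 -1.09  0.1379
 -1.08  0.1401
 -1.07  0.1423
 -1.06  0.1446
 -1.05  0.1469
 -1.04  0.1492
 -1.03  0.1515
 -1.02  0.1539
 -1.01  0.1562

σ√T = 0.4·√0.6667 = 0.3266
ln(S/K) + (r + σ²/2)T = ln(100/150) + (0.018 + 0.4²/2)·0.6667 = -0.4055 + 0.0653 = -0.3401
d₁ = -0.3401 / 0.3266 = -1.0414 ≈ -1.04
d₂ = d₁ − σ√T = -1.0414 − 0.3266 = -1.3680 ≈ -1.37
exp(−rT) = exp(−0.018·0.6667) = 0.9881
N(d₁) = N(-1.04) = 0.1492;  N(d₂) = N(-1.37) = 0.0853
C = 100·0.1492 − 150·0.9881·0.0853 = 14.9200 − 12.6427 = 2.2773

$2.28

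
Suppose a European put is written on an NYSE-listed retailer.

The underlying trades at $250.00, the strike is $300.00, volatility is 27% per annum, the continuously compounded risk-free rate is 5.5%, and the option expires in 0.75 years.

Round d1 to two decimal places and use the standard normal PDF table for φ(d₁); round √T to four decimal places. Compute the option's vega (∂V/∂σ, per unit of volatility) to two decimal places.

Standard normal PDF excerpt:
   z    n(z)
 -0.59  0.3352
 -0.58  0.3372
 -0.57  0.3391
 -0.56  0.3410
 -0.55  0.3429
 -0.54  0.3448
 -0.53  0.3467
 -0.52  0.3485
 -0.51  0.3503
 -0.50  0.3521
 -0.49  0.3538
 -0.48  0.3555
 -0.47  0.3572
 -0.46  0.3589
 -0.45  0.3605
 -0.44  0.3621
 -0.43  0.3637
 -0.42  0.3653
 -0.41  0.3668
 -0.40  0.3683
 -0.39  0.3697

76.60

T = 0.75;  σ√T = 0.2338
d₁ = [ln(250/300) + (0.055 + 0.27²/2)·0.75] / 0.2338 = [-0.1823 + 0.0686] / 0.2338 = -0.4864 ≈ -0.49
√T = √0.75 = 0.8660
φ(d₁) = φ(-0.49) = 0.3538
vega = S·φ(d₁)·√T = 250·0.3538·0.8660 = 76.5977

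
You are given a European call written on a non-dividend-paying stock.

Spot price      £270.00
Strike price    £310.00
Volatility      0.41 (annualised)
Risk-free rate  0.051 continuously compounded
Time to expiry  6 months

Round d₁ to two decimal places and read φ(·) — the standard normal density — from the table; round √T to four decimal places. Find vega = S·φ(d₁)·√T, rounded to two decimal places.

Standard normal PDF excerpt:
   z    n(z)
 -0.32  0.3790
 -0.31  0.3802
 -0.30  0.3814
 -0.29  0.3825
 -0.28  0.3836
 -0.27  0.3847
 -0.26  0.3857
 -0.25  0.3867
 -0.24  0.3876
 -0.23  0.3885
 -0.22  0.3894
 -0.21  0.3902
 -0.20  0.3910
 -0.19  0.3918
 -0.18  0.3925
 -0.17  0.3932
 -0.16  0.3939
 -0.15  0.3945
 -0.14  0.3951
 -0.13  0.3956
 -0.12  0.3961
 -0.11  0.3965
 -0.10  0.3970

74.00

T = 0.5;  σ√T = 0.2899
ln(S/K) + (r + σ²/2)T = ln(270/310) + (0.051 + 0.41²/2)·0.5 = -0.1382 + 0.0675 = -0.0706
d₁ = -0.0706 / 0.2899 = -0.2436 → -0.24
√T = √0.5 = 0.7071
φ(d₁) = φ(-0.24) = 0.3876
vega = S·φ(d₁)·√T = 270·0.3876·0.7071 = 73.9994
(Call and put vega coincide under Black-Scholes.)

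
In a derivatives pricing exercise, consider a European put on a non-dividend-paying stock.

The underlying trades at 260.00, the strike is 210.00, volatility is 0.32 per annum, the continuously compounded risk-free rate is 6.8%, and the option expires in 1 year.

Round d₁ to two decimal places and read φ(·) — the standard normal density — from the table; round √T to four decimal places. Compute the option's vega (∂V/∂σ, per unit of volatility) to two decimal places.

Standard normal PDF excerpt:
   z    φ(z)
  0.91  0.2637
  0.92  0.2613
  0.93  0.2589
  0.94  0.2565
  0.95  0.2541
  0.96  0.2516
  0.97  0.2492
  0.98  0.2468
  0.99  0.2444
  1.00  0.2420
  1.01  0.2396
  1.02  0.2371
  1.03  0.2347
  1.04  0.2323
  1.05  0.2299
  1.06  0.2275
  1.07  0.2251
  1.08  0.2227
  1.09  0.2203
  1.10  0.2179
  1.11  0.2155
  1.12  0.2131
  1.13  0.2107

T = 1;  σ√T = 0.3200
ln(S/K) + (r + σ²/2)T = ln(260/210) + (0.068 + 0.32²/2)·1 = 0.2136 + 0.1192 = 0.3328
d₁ = 0.3328 / 0.3200 = 1.0399 which rounds to 1.04
√T = √1 = 1.0000
φ(d₁) = φ(1.04) = 0.2323
vega = S·φ(d₁)·√T = 260·0.2323·1.0000 = 60.3980

60.40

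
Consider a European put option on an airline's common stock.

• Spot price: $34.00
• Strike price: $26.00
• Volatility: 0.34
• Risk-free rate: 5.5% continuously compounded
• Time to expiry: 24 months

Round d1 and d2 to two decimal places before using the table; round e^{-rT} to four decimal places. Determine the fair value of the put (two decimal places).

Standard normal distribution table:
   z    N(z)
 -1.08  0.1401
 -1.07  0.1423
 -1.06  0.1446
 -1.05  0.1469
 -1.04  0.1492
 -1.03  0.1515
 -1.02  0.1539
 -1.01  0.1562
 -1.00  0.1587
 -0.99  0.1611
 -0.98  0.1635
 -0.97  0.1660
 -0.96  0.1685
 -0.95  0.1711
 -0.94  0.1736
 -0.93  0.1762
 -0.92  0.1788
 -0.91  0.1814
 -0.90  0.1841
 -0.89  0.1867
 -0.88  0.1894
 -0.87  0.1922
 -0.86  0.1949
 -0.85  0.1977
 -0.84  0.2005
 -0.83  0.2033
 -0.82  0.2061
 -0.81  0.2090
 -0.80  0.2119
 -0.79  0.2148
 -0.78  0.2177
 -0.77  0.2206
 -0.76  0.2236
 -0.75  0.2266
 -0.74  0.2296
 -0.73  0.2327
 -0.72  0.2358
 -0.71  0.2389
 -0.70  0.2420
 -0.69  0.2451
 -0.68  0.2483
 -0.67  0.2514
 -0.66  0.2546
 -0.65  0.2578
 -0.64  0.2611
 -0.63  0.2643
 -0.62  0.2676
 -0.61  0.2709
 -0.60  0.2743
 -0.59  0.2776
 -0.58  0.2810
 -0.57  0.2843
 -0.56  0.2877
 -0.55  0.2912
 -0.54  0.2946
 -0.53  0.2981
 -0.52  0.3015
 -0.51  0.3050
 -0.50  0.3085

$1.63

σ√T = 0.34 × 1.4142 = 0.4808
d₁ = [ln(34/26) + (0.055 + ½·0.34²)·2] / (σ√T) = (0.2683 + 0.2256) / 0.4808 = 1.0271 ⇒ 1.03
d₂ = 1.0271 − 0.4808 = 0.5463 ⇒ 0.55
exp(−rT) = exp(−0.055·2) = 0.8958
N(−d₂) = N(-0.55) = 0.2912;  N(−d₁) = N(-1.03) = 0.1515
P = 26·0.8958·0.2912 − 34·0.1515 = 6.7823 − 5.1510 = 1.6313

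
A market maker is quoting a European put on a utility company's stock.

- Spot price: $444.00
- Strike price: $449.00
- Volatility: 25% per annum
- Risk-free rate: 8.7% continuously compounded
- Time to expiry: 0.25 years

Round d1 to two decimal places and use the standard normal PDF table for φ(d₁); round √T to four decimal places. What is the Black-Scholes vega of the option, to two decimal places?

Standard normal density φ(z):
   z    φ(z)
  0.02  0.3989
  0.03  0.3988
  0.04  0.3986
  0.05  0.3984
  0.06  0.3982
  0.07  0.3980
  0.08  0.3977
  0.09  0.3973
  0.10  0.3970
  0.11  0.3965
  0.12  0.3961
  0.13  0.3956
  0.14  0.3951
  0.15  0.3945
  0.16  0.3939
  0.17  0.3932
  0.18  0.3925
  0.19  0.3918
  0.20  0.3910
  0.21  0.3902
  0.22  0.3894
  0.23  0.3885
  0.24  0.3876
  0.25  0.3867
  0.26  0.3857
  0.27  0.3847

87.58

σ√T = 0.25 × 0.5000 = 0.1250
d₁ = [ln(444/449) + (0.087 + 0.25²/2)·0.25] / 0.1250 = [-0.0112 + 0.0296] / 0.1250 = 0.1469 which rounds to 0.15
√T = √0.25 = 0.5000
φ(d₁) = φ(0.15) = 0.3945
vega = S·φ(d₁)·√T = 444·0.3945·0.5000 = 87.5790
(The call has the same vega.)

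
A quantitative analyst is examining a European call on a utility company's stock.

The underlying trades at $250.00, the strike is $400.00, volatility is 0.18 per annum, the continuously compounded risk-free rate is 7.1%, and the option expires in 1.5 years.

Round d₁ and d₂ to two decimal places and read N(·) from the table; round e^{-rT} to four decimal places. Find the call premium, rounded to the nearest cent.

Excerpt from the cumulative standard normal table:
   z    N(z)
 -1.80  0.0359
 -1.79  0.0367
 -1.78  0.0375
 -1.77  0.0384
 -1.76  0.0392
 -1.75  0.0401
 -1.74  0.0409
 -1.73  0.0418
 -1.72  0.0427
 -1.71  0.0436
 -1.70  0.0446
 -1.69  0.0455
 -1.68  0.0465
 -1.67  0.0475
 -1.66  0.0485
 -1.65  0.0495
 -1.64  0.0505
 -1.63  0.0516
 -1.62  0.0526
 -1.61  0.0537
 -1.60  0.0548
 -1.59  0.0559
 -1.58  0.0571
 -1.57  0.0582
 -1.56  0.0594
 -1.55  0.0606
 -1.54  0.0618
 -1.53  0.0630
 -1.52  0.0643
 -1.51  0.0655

σ√T = 0.18 × 1.2247 = 0.2205
d₁ = [ln(250/400) + (0.071 + 0.18²/2)·1.5] / 0.2205 = [-0.4700 + 0.1308] / 0.2205 = -1.5387 → -1.54
d₂ = d₁ − σ√T = -1.5387 − 0.2205 = -1.7591 → -1.76
exp(−rT) = exp(−0.071·1.5) = 0.8990
C = 250·N(-1.54) − 400·0.8990·N(-1.76) = 250·0.0618 − 400·0.8990·0.0392 = 15.4500 − 14.0963 = 1.3537

$1.35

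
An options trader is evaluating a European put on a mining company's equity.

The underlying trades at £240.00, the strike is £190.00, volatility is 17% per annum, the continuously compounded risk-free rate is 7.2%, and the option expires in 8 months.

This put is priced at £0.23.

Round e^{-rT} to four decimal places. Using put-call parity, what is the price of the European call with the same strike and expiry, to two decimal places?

£59.14

exp(−rT) = exp(−0.072·0.6667) = 0.9531
Put-call parity: C − P = S − K·e^(−rT) = 240 − 190·0.9531 = 240 − 181.0890 = 58.9110
C = P + (C − P) = 0.23 + (58.9110) = 59.1410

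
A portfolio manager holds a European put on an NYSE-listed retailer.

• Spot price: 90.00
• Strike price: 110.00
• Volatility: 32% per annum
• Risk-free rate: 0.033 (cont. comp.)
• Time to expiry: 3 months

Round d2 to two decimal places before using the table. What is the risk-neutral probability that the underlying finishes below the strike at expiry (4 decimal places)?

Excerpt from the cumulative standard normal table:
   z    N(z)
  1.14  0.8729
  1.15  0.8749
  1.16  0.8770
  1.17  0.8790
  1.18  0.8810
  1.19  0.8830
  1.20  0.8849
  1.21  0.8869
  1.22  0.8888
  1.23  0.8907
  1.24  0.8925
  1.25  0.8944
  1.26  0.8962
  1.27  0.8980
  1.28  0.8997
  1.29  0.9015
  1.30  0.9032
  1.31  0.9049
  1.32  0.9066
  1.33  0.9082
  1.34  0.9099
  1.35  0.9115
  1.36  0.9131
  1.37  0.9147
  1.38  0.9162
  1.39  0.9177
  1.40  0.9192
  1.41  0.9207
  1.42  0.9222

0.8997

σ√T = 0.32 × 0.5000 = 0.1600
d₁ = [ln(90/110) + (0.033 + ½·0.32²)·0.25] / (σ√T) = (-0.2007 + 0.0210) / 0.1600 = -1.1226 → -1.12
d₂ = -1.1226 − 0.1600 = -1.2826 → -1.28
Risk-neutral Pr[S_T < K] = N(−d₂) = N(1.28) = 0.8997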